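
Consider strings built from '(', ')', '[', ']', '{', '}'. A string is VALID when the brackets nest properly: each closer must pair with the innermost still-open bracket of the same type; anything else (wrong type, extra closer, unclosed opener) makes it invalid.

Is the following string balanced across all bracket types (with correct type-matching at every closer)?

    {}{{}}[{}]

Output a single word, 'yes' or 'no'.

Answer: yes

Derivation:
pos 0: push '{'; stack = {
pos 1: '}' matches '{'; pop; stack = (empty)
pos 2: push '{'; stack = {
pos 3: push '{'; stack = {{
pos 4: '}' matches '{'; pop; stack = {
pos 5: '}' matches '{'; pop; stack = (empty)
pos 6: push '['; stack = [
pos 7: push '{'; stack = [{
pos 8: '}' matches '{'; pop; stack = [
pos 9: ']' matches '['; pop; stack = (empty)
end: stack empty → VALID
Verdict: properly nested → yes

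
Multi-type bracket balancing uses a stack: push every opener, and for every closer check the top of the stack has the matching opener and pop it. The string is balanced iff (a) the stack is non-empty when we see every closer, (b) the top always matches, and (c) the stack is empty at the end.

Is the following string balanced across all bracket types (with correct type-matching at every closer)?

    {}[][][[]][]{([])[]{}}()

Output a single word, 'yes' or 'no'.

Answer: yes

Derivation:
pos 0: push '{'; stack = {
pos 1: '}' matches '{'; pop; stack = (empty)
pos 2: push '['; stack = [
pos 3: ']' matches '['; pop; stack = (empty)
pos 4: push '['; stack = [
pos 5: ']' matches '['; pop; stack = (empty)
pos 6: push '['; stack = [
pos 7: push '['; stack = [[
pos 8: ']' matches '['; pop; stack = [
pos 9: ']' matches '['; pop; stack = (empty)
pos 10: push '['; stack = [
pos 11: ']' matches '['; pop; stack = (empty)
pos 12: push '{'; stack = {
pos 13: push '('; stack = {(
pos 14: push '['; stack = {([
pos 15: ']' matches '['; pop; stack = {(
pos 16: ')' matches '('; pop; stack = {
pos 17: push '['; stack = {[
pos 18: ']' matches '['; pop; stack = {
pos 19: push '{'; stack = {{
pos 20: '}' matches '{'; pop; stack = {
pos 21: '}' matches '{'; pop; stack = (empty)
pos 22: push '('; stack = (
pos 23: ')' matches '('; pop; stack = (empty)
end: stack empty → VALID
Verdict: properly nested → yes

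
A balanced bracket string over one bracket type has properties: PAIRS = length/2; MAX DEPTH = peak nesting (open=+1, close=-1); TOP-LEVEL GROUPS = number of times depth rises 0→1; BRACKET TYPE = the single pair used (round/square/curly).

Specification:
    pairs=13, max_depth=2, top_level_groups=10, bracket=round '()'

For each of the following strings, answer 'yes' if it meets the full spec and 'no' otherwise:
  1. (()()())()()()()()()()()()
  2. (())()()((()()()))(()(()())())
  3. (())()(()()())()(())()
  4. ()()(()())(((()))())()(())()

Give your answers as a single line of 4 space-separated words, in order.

Answer: yes no no no

Derivation:
String 1 '(()()())()()()()()()()()()': depth seq [1 2 1 2 1 2 1 0 1 0 1 0 1 0 1 0 1 0 1 0 1 0 1 0 1 0]
  -> pairs=13 depth=2 groups=10 -> yes
String 2 '(())()()((()()()))(()(()())())': depth seq [1 2 1 0 1 0 1 0 1 2 3 2 3 2 3 2 1 0 1 2 1 2 3 2 3 2 1 2 1 0]
  -> pairs=15 depth=3 groups=5 -> no
String 3 '(())()(()()())()(())()': depth seq [1 2 1 0 1 0 1 2 1 2 1 2 1 0 1 0 1 2 1 0 1 0]
  -> pairs=11 depth=2 groups=6 -> no
String 4 '()()(()())(((()))())()(())()': depth seq [1 0 1 0 1 2 1 2 1 0 1 2 3 4 3 2 1 2 1 0 1 0 1 2 1 0 1 0]
  -> pairs=14 depth=4 groups=7 -> no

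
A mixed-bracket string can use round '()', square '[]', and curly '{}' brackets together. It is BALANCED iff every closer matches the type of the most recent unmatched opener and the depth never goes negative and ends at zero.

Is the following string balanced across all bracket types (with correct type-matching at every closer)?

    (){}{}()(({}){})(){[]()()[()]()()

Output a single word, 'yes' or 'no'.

pos 0: push '('; stack = (
pos 1: ')' matches '('; pop; stack = (empty)
pos 2: push '{'; stack = {
pos 3: '}' matches '{'; pop; stack = (empty)
pos 4: push '{'; stack = {
pos 5: '}' matches '{'; pop; stack = (empty)
pos 6: push '('; stack = (
pos 7: ')' matches '('; pop; stack = (empty)
pos 8: push '('; stack = (
pos 9: push '('; stack = ((
pos 10: push '{'; stack = (({
pos 11: '}' matches '{'; pop; stack = ((
pos 12: ')' matches '('; pop; stack = (
pos 13: push '{'; stack = ({
pos 14: '}' matches '{'; pop; stack = (
pos 15: ')' matches '('; pop; stack = (empty)
pos 16: push '('; stack = (
pos 17: ')' matches '('; pop; stack = (empty)
pos 18: push '{'; stack = {
pos 19: push '['; stack = {[
pos 20: ']' matches '['; pop; stack = {
pos 21: push '('; stack = {(
pos 22: ')' matches '('; pop; stack = {
pos 23: push '('; stack = {(
pos 24: ')' matches '('; pop; stack = {
pos 25: push '['; stack = {[
pos 26: push '('; stack = {[(
pos 27: ')' matches '('; pop; stack = {[
pos 28: ']' matches '['; pop; stack = {
pos 29: push '('; stack = {(
pos 30: ')' matches '('; pop; stack = {
pos 31: push '('; stack = {(
pos 32: ')' matches '('; pop; stack = {
end: stack still non-empty ({) → INVALID
Verdict: unclosed openers at end: { → no

Answer: no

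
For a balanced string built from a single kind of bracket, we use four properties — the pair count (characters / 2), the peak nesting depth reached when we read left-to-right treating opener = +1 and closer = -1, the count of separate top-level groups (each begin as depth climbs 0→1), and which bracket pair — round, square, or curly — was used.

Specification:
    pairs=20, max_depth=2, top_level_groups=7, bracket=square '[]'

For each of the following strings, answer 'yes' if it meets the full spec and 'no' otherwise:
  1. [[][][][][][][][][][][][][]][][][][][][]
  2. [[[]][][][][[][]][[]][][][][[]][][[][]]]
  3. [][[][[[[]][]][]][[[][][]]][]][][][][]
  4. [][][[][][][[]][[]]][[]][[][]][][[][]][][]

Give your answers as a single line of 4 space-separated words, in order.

Answer: yes no no no

Derivation:
String 1 '[[][][][][][][][][][][][][]][][][][][][]': depth seq [1 2 1 2 1 2 1 2 1 2 1 2 1 2 1 2 1 2 1 2 1 2 1 2 1 2 1 0 1 0 1 0 1 0 1 0 1 0 1 0]
  -> pairs=20 depth=2 groups=7 -> yes
String 2 '[[[]][][][][[][]][[]][][][][[]][][[][]]]': depth seq [1 2 3 2 1 2 1 2 1 2 1 2 3 2 3 2 1 2 3 2 1 2 1 2 1 2 1 2 3 2 1 2 1 2 3 2 3 2 1 0]
  -> pairs=20 depth=3 groups=1 -> no
String 3 '[][[][[[[]][]][]][[[][][]]][]][][][][]': depth seq [1 0 1 2 1 2 3 4 5 4 3 4 3 2 3 2 1 2 3 4 3 4 3 4 3 2 1 2 1 0 1 0 1 0 1 0 1 0]
  -> pairs=19 depth=5 groups=6 -> no
String 4 '[][][[][][][[]][[]]][[]][[][]][][[][]][][]': depth seq [1 0 1 0 1 2 1 2 1 2 1 2 3 2 1 2 3 2 1 0 1 2 1 0 1 2 1 2 1 0 1 0 1 2 1 2 1 0 1 0 1 0]
  -> pairs=21 depth=3 groups=9 -> no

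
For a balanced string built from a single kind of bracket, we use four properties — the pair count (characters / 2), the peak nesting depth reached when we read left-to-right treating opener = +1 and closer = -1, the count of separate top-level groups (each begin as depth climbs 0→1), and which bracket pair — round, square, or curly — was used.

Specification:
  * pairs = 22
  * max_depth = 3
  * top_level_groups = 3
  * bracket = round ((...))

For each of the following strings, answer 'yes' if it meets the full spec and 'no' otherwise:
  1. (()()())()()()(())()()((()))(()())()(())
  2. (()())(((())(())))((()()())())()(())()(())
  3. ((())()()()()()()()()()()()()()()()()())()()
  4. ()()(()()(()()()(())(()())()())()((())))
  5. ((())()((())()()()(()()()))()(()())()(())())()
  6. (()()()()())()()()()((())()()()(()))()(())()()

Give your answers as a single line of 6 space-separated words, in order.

String 1 '(()()())()()()(())()()((()))(()())()(())': depth seq [1 2 1 2 1 2 1 0 1 0 1 0 1 0 1 2 1 0 1 0 1 0 1 2 3 2 1 0 1 2 1 2 1 0 1 0 1 2 1 0]
  -> pairs=20 depth=3 groups=11 -> no
String 2 '(()())(((())(())))((()()())())()(())()(())': depth seq [1 2 1 2 1 0 1 2 3 4 3 2 3 4 3 2 1 0 1 2 3 2 3 2 3 2 1 2 1 0 1 0 1 2 1 0 1 0 1 2 1 0]
  -> pairs=21 depth=4 groups=7 -> no
String 3 '((())()()()()()()()()()()()()()()()()())()()': depth seq [1 2 3 2 1 2 1 2 1 2 1 2 1 2 1 2 1 2 1 2 1 2 1 2 1 2 1 2 1 2 1 2 1 2 1 2 1 2 1 0 1 0 1 0]
  -> pairs=22 depth=3 groups=3 -> yes
String 4 '()()(()()(()()()(())(()())()())()((())))': depth seq [1 0 1 0 1 2 1 2 1 2 3 2 3 2 3 2 3 4 3 2 3 4 3 4 3 2 3 2 3 2 1 2 1 2 3 4 3 2 1 0]
  -> pairs=20 depth=4 groups=3 -> no
String 5 '((())()((())()()()(()()()))()(()())()(())())()': depth seq [1 2 3 2 1 2 1 2 3 4 3 2 3 2 3 2 3 2 3 4 3 4 3 4 3 2 1 2 1 2 3 2 3 2 1 2 1 2 3 2 1 2 1 0 1 0]
  -> pairs=23 depth=4 groups=2 -> no
String 6 '(()()()()())()()()()((())()()()(()))()(())()()': depth seq [1 2 1 2 1 2 1 2 1 2 1 0 1 0 1 0 1 0 1 0 1 2 3 2 1 2 1 2 1 2 1 2 3 2 1 0 1 0 1 2 1 0 1 0 1 0]
  -> pairs=23 depth=3 groups=10 -> no

Answer: no no yes no no no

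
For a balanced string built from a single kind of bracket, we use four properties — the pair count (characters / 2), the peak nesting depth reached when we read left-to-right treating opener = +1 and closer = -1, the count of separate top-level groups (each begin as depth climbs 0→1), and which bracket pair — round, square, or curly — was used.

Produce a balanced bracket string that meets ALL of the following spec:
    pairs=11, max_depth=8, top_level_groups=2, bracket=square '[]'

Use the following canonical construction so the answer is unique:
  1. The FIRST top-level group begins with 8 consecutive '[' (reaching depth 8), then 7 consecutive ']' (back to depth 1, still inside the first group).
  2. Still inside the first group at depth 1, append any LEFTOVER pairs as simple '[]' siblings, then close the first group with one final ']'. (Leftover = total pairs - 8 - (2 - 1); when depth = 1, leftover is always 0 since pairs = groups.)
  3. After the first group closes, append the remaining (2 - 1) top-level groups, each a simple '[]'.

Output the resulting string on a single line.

Answer: [[[[[[[[]]]]]]][][]][]

Derivation:
Spec: pairs=11 depth=8 groups=2
Leftover pairs = 11 - 8 - (2-1) = 2
First group: deep chain of depth 8 + 2 sibling pairs
Remaining 1 groups: simple '[]' each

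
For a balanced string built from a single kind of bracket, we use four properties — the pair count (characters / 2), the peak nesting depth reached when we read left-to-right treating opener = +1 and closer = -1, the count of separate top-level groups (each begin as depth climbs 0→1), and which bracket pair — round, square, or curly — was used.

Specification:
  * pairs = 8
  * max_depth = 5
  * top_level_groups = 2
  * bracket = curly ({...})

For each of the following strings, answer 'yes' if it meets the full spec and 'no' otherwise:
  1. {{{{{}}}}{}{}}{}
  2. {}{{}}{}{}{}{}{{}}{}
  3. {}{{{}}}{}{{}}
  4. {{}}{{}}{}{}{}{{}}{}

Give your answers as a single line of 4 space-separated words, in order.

Answer: yes no no no

Derivation:
String 1 '{{{{{}}}}{}{}}{}': depth seq [1 2 3 4 5 4 3 2 1 2 1 2 1 0 1 0]
  -> pairs=8 depth=5 groups=2 -> yes
String 2 '{}{{}}{}{}{}{}{{}}{}': depth seq [1 0 1 2 1 0 1 0 1 0 1 0 1 0 1 2 1 0 1 0]
  -> pairs=10 depth=2 groups=8 -> no
String 3 '{}{{{}}}{}{{}}': depth seq [1 0 1 2 3 2 1 0 1 0 1 2 1 0]
  -> pairs=7 depth=3 groups=4 -> no
String 4 '{{}}{{}}{}{}{}{{}}{}': depth seq [1 2 1 0 1 2 1 0 1 0 1 0 1 0 1 2 1 0 1 0]
  -> pairs=10 depth=2 groups=7 -> no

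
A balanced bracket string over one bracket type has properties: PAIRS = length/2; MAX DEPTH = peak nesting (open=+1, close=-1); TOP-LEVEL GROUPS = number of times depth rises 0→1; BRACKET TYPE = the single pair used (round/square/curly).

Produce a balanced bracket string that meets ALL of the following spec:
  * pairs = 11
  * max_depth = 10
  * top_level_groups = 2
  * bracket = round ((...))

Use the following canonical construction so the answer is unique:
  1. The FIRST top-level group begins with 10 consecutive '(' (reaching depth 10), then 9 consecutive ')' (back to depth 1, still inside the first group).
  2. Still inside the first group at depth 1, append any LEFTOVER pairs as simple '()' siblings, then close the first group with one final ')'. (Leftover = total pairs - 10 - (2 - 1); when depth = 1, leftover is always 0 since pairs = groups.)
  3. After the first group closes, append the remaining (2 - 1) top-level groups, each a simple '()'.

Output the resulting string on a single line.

Answer: (((((((((())))))))))()

Derivation:
Spec: pairs=11 depth=10 groups=2
Leftover pairs = 11 - 10 - (2-1) = 0
First group: deep chain of depth 10 + 0 sibling pairs
Remaining 1 groups: simple '()' each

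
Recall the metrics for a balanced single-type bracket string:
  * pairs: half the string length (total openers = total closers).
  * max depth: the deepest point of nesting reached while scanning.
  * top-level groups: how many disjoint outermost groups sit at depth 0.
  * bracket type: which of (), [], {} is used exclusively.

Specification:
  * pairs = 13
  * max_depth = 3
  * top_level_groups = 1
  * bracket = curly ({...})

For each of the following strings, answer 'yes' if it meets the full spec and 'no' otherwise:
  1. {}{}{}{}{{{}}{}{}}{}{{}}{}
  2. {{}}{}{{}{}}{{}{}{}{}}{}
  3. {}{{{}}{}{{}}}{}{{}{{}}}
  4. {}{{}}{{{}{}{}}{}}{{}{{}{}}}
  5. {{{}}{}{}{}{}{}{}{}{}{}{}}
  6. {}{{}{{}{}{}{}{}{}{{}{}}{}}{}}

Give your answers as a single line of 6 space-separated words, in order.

String 1 '{}{}{}{}{{{}}{}{}}{}{{}}{}': depth seq [1 0 1 0 1 0 1 0 1 2 3 2 1 2 1 2 1 0 1 0 1 2 1 0 1 0]
  -> pairs=13 depth=3 groups=8 -> no
String 2 '{{}}{}{{}{}}{{}{}{}{}}{}': depth seq [1 2 1 0 1 0 1 2 1 2 1 0 1 2 1 2 1 2 1 2 1 0 1 0]
  -> pairs=12 depth=2 groups=5 -> no
String 3 '{}{{{}}{}{{}}}{}{{}{{}}}': depth seq [1 0 1 2 3 2 1 2 1 2 3 2 1 0 1 0 1 2 1 2 3 2 1 0]
  -> pairs=12 depth=3 groups=4 -> no
String 4 '{}{{}}{{{}{}{}}{}}{{}{{}{}}}': depth seq [1 0 1 2 1 0 1 2 3 2 3 2 3 2 1 2 1 0 1 2 1 2 3 2 3 2 1 0]
  -> pairs=14 depth=3 groups=4 -> no
String 5 '{{{}}{}{}{}{}{}{}{}{}{}{}}': depth seq [1 2 3 2 1 2 1 2 1 2 1 2 1 2 1 2 1 2 1 2 1 2 1 2 1 0]
  -> pairs=13 depth=3 groups=1 -> yes
String 6 '{}{{}{{}{}{}{}{}{}{{}{}}{}}{}}': depth seq [1 0 1 2 1 2 3 2 3 2 3 2 3 2 3 2 3 2 3 4 3 4 3 2 3 2 1 2 1 0]
  -> pairs=15 depth=4 groups=2 -> no

Answer: no no no no yes no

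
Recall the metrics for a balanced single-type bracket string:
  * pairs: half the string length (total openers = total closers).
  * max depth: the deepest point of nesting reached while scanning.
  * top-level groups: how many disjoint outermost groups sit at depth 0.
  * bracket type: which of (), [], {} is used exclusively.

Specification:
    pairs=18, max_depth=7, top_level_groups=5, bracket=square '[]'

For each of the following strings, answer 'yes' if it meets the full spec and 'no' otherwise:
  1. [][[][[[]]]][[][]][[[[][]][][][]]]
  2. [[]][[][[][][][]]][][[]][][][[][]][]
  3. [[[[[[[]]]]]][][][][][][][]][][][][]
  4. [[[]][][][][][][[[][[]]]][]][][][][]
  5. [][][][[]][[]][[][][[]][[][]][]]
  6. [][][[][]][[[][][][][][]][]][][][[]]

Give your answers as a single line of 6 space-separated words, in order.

Answer: no no yes no no no

Derivation:
String 1 '[][[][[[]]]][[][]][[[[][]][][][]]]': depth seq [1 0 1 2 1 2 3 4 3 2 1 0 1 2 1 2 1 0 1 2 3 4 3 4 3 2 3 2 3 2 3 2 1 0]
  -> pairs=17 depth=4 groups=4 -> no
String 2 '[[]][[][[][][][]]][][[]][][][[][]][]': depth seq [1 2 1 0 1 2 1 2 3 2 3 2 3 2 3 2 1 0 1 0 1 2 1 0 1 0 1 0 1 2 1 2 1 0 1 0]
  -> pairs=18 depth=3 groups=8 -> no
String 3 '[[[[[[[]]]]]][][][][][][][]][][][][]': depth seq [1 2 3 4 5 6 7 6 5 4 3 2 1 2 1 2 1 2 1 2 1 2 1 2 1 2 1 0 1 0 1 0 1 0 1 0]
  -> pairs=18 depth=7 groups=5 -> yes
String 4 '[[[]][][][][][][[[][[]]]][]][][][][]': depth seq [1 2 3 2 1 2 1 2 1 2 1 2 1 2 1 2 3 4 3 4 5 4 3 2 1 2 1 0 1 0 1 0 1 0 1 0]
  -> pairs=18 depth=5 groups=5 -> no
String 5 '[][][][[]][[]][[][][[]][[][]][]]': depth seq [1 0 1 0 1 0 1 2 1 0 1 2 1 0 1 2 1 2 1 2 3 2 1 2 3 2 3 2 1 2 1 0]
  -> pairs=16 depth=3 groups=6 -> no
String 6 '[][][[][]][[[][][][][][]][]][][][[]]': depth seq [1 0 1 0 1 2 1 2 1 0 1 2 3 2 3 2 3 2 3 2 3 2 3 2 1 2 1 0 1 0 1 0 1 2 1 0]
  -> pairs=18 depth=3 groups=7 -> no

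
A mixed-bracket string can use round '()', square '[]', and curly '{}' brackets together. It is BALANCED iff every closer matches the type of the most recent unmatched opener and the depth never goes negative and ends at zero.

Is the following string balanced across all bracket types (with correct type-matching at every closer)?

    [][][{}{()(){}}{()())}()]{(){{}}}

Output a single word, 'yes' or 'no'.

Answer: no

Derivation:
pos 0: push '['; stack = [
pos 1: ']' matches '['; pop; stack = (empty)
pos 2: push '['; stack = [
pos 3: ']' matches '['; pop; stack = (empty)
pos 4: push '['; stack = [
pos 5: push '{'; stack = [{
pos 6: '}' matches '{'; pop; stack = [
pos 7: push '{'; stack = [{
pos 8: push '('; stack = [{(
pos 9: ')' matches '('; pop; stack = [{
pos 10: push '('; stack = [{(
pos 11: ')' matches '('; pop; stack = [{
pos 12: push '{'; stack = [{{
pos 13: '}' matches '{'; pop; stack = [{
pos 14: '}' matches '{'; pop; stack = [
pos 15: push '{'; stack = [{
pos 16: push '('; stack = [{(
pos 17: ')' matches '('; pop; stack = [{
pos 18: push '('; stack = [{(
pos 19: ')' matches '('; pop; stack = [{
pos 20: saw closer ')' but top of stack is '{' (expected '}') → INVALID
Verdict: type mismatch at position 20: ')' closes '{' → no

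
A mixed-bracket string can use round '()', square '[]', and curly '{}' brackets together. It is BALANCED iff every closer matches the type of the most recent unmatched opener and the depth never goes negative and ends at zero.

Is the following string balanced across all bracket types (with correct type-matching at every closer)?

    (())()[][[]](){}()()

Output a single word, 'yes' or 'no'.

Answer: yes

Derivation:
pos 0: push '('; stack = (
pos 1: push '('; stack = ((
pos 2: ')' matches '('; pop; stack = (
pos 3: ')' matches '('; pop; stack = (empty)
pos 4: push '('; stack = (
pos 5: ')' matches '('; pop; stack = (empty)
pos 6: push '['; stack = [
pos 7: ']' matches '['; pop; stack = (empty)
pos 8: push '['; stack = [
pos 9: push '['; stack = [[
pos 10: ']' matches '['; pop; stack = [
pos 11: ']' matches '['; pop; stack = (empty)
pos 12: push '('; stack = (
pos 13: ')' matches '('; pop; stack = (empty)
pos 14: push '{'; stack = {
pos 15: '}' matches '{'; pop; stack = (empty)
pos 16: push '('; stack = (
pos 17: ')' matches '('; pop; stack = (empty)
pos 18: push '('; stack = (
pos 19: ')' matches '('; pop; stack = (empty)
end: stack empty → VALID
Verdict: properly nested → yes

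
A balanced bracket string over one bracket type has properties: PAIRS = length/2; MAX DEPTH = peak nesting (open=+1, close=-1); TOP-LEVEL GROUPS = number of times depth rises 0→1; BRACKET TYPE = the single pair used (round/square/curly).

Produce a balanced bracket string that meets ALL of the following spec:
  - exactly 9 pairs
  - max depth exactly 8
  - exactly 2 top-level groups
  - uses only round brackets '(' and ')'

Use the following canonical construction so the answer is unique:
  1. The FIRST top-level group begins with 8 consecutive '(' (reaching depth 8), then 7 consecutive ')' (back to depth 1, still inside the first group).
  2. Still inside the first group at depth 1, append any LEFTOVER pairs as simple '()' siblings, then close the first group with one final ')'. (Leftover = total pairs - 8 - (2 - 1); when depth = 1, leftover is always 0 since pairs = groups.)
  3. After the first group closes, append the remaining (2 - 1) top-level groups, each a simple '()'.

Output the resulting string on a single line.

Answer: (((((((())))))))()

Derivation:
Spec: pairs=9 depth=8 groups=2
Leftover pairs = 9 - 8 - (2-1) = 0
First group: deep chain of depth 8 + 0 sibling pairs
Remaining 1 groups: simple '()' each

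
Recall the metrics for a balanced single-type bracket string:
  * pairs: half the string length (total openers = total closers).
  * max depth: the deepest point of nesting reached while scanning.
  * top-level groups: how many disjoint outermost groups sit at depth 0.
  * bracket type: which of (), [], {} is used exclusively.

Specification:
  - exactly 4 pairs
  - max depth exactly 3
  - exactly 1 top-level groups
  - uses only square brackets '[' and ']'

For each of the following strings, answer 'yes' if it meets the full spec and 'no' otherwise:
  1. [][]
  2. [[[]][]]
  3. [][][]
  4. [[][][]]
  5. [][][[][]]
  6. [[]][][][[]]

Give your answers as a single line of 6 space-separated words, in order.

String 1 '[][]': depth seq [1 0 1 0]
  -> pairs=2 depth=1 groups=2 -> no
String 2 '[[[]][]]': depth seq [1 2 3 2 1 2 1 0]
  -> pairs=4 depth=3 groups=1 -> yes
String 3 '[][][]': depth seq [1 0 1 0 1 0]
  -> pairs=3 depth=1 groups=3 -> no
String 4 '[[][][]]': depth seq [1 2 1 2 1 2 1 0]
  -> pairs=4 depth=2 groups=1 -> no
String 5 '[][][[][]]': depth seq [1 0 1 0 1 2 1 2 1 0]
  -> pairs=5 depth=2 groups=3 -> no
String 6 '[[]][][][[]]': depth seq [1 2 1 0 1 0 1 0 1 2 1 0]
  -> pairs=6 depth=2 groups=4 -> no

Answer: no yes no no no no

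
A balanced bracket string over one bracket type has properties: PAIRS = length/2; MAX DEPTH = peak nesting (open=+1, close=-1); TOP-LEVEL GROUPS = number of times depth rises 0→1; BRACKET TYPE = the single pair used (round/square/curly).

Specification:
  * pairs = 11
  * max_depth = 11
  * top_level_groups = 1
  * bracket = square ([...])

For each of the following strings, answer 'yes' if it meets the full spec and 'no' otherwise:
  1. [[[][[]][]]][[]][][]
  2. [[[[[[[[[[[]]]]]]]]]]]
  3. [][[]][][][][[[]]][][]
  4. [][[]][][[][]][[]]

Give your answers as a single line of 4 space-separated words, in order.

Answer: no yes no no

Derivation:
String 1 '[[[][[]][]]][[]][][]': depth seq [1 2 3 2 3 4 3 2 3 2 1 0 1 2 1 0 1 0 1 0]
  -> pairs=10 depth=4 groups=4 -> no
String 2 '[[[[[[[[[[[]]]]]]]]]]]': depth seq [1 2 3 4 5 6 7 8 9 10 11 10 9 8 7 6 5 4 3 2 1 0]
  -> pairs=11 depth=11 groups=1 -> yes
String 3 '[][[]][][][][[[]]][][]': depth seq [1 0 1 2 1 0 1 0 1 0 1 0 1 2 3 2 1 0 1 0 1 0]
  -> pairs=11 depth=3 groups=8 -> no
String 4 '[][[]][][[][]][[]]': depth seq [1 0 1 2 1 0 1 0 1 2 1 2 1 0 1 2 1 0]
  -> pairs=9 depth=2 groups=5 -> no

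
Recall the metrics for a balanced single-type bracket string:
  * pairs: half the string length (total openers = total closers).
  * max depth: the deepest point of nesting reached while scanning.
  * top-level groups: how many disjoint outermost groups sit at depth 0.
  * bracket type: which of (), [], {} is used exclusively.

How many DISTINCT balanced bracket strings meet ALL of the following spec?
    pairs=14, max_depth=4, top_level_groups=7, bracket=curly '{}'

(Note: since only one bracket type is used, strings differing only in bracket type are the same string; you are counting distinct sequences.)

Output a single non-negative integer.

Spec: pairs=14 depth=4 groups=7
Count(depth <= 4) = 33300
Count(depth <= 3) = 19825
Count(depth == 4) = 33300 - 19825 = 13475

Answer: 13475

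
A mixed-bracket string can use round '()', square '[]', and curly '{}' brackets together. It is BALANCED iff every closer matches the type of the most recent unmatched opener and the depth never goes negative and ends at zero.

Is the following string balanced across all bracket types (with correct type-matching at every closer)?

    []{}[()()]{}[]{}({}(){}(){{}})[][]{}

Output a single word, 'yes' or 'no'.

Answer: yes

Derivation:
pos 0: push '['; stack = [
pos 1: ']' matches '['; pop; stack = (empty)
pos 2: push '{'; stack = {
pos 3: '}' matches '{'; pop; stack = (empty)
pos 4: push '['; stack = [
pos 5: push '('; stack = [(
pos 6: ')' matches '('; pop; stack = [
pos 7: push '('; stack = [(
pos 8: ')' matches '('; pop; stack = [
pos 9: ']' matches '['; pop; stack = (empty)
pos 10: push '{'; stack = {
pos 11: '}' matches '{'; pop; stack = (empty)
pos 12: push '['; stack = [
pos 13: ']' matches '['; pop; stack = (empty)
pos 14: push '{'; stack = {
pos 15: '}' matches '{'; pop; stack = (empty)
pos 16: push '('; stack = (
pos 17: push '{'; stack = ({
pos 18: '}' matches '{'; pop; stack = (
pos 19: push '('; stack = ((
pos 20: ')' matches '('; pop; stack = (
pos 21: push '{'; stack = ({
pos 22: '}' matches '{'; pop; stack = (
pos 23: push '('; stack = ((
pos 24: ')' matches '('; pop; stack = (
pos 25: push '{'; stack = ({
pos 26: push '{'; stack = ({{
pos 27: '}' matches '{'; pop; stack = ({
pos 28: '}' matches '{'; pop; stack = (
pos 29: ')' matches '('; pop; stack = (empty)
pos 30: push '['; stack = [
pos 31: ']' matches '['; pop; stack = (empty)
pos 32: push '['; stack = [
pos 33: ']' matches '['; pop; stack = (empty)
pos 34: push '{'; stack = {
pos 35: '}' matches '{'; pop; stack = (empty)
end: stack empty → VALID
Verdict: properly nested → yes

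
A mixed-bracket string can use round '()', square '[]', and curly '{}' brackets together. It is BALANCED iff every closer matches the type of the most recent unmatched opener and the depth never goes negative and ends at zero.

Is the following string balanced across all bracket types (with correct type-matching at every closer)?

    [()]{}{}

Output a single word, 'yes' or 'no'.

Answer: yes

Derivation:
pos 0: push '['; stack = [
pos 1: push '('; stack = [(
pos 2: ')' matches '('; pop; stack = [
pos 3: ']' matches '['; pop; stack = (empty)
pos 4: push '{'; stack = {
pos 5: '}' matches '{'; pop; stack = (empty)
pos 6: push '{'; stack = {
pos 7: '}' matches '{'; pop; stack = (empty)
end: stack empty → VALID
Verdict: properly nested → yes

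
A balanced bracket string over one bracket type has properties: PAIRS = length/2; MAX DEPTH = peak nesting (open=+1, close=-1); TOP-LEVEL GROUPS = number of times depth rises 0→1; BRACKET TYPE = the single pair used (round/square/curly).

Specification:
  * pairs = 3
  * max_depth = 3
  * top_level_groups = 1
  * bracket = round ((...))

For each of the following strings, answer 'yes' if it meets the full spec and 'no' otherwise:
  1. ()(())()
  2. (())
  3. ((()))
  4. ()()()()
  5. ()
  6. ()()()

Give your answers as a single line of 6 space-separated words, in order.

String 1 '()(())()': depth seq [1 0 1 2 1 0 1 0]
  -> pairs=4 depth=2 groups=3 -> no
String 2 '(())': depth seq [1 2 1 0]
  -> pairs=2 depth=2 groups=1 -> no
String 3 '((()))': depth seq [1 2 3 2 1 0]
  -> pairs=3 depth=3 groups=1 -> yes
String 4 '()()()()': depth seq [1 0 1 0 1 0 1 0]
  -> pairs=4 depth=1 groups=4 -> no
String 5 '()': depth seq [1 0]
  -> pairs=1 depth=1 groups=1 -> no
String 6 '()()()': depth seq [1 0 1 0 1 0]
  -> pairs=3 depth=1 groups=3 -> no

Answer: no no yes no no no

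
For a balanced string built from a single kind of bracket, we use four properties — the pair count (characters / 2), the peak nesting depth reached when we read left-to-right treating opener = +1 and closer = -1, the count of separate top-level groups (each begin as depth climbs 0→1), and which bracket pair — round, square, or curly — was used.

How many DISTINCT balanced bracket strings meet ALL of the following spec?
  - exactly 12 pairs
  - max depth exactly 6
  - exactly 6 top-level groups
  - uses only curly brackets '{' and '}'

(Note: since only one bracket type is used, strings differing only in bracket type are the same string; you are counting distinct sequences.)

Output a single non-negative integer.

Spec: pairs=12 depth=6 groups=6
Count(depth <= 6) = 6182
Count(depth <= 5) = 6098
Count(depth == 6) = 6182 - 6098 = 84

Answer: 84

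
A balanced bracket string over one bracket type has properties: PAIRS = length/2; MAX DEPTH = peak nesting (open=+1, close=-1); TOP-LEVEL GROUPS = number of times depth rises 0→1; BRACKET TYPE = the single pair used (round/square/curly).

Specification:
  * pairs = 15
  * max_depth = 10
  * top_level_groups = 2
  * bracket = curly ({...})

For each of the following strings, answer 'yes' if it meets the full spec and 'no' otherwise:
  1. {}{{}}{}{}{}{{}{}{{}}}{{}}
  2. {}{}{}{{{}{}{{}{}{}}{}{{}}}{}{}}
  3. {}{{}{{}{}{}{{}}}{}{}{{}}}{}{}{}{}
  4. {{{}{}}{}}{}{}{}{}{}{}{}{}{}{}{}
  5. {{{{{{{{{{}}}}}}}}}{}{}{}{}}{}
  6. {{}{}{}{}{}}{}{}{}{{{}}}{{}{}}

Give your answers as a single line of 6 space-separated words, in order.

Answer: no no no no yes no

Derivation:
String 1 '{}{{}}{}{}{}{{}{}{{}}}{{}}': depth seq [1 0 1 2 1 0 1 0 1 0 1 0 1 2 1 2 1 2 3 2 1 0 1 2 1 0]
  -> pairs=13 depth=3 groups=7 -> no
String 2 '{}{}{}{{{}{}{{}{}{}}{}{{}}}{}{}}': depth seq [1 0 1 0 1 0 1 2 3 2 3 2 3 4 3 4 3 4 3 2 3 2 3 4 3 2 1 2 1 2 1 0]
  -> pairs=16 depth=4 groups=4 -> no
String 3 '{}{{}{{}{}{}{{}}}{}{}{{}}}{}{}{}{}': depth seq [1 0 1 2 1 2 3 2 3 2 3 2 3 4 3 2 1 2 1 2 1 2 3 2 1 0 1 0 1 0 1 0 1 0]
  -> pairs=17 depth=4 groups=6 -> no
String 4 '{{{}{}}{}}{}{}{}{}{}{}{}{}{}{}{}': depth seq [1 2 3 2 3 2 1 2 1 0 1 0 1 0 1 0 1 0 1 0 1 0 1 0 1 0 1 0 1 0 1 0]
  -> pairs=16 depth=3 groups=12 -> no
String 5 '{{{{{{{{{{}}}}}}}}}{}{}{}{}}{}': depth seq [1 2 3 4 5 6 7 8 9 10 9 8 7 6 5 4 3 2 1 2 1 2 1 2 1 2 1 0 1 0]
  -> pairs=15 depth=10 groups=2 -> yes
String 6 '{{}{}{}{}{}}{}{}{}{{{}}}{{}{}}': depth seq [1 2 1 2 1 2 1 2 1 2 1 0 1 0 1 0 1 0 1 2 3 2 1 0 1 2 1 2 1 0]
  -> pairs=15 depth=3 groups=6 -> no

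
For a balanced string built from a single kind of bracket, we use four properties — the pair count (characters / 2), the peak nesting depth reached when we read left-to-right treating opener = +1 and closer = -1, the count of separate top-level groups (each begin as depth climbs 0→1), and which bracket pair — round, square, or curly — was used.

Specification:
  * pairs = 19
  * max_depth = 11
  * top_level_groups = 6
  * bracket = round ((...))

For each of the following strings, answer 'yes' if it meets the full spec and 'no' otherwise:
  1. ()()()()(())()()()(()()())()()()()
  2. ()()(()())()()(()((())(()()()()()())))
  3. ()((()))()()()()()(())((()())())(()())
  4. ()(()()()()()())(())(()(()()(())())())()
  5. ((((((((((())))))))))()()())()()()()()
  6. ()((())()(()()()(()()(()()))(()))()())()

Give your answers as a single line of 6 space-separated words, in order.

Answer: no no no no yes no

Derivation:
String 1 '()()()()(())()()()(()()())()()()()': depth seq [1 0 1 0 1 0 1 0 1 2 1 0 1 0 1 0 1 0 1 2 1 2 1 2 1 0 1 0 1 0 1 0 1 0]
  -> pairs=17 depth=2 groups=13 -> no
String 2 '()()(()())()()(()((())(()()()()()())))': depth seq [1 0 1 0 1 2 1 2 1 0 1 0 1 0 1 2 1 2 3 4 3 2 3 4 3 4 3 4 3 4 3 4 3 4 3 2 1 0]
  -> pairs=19 depth=4 groups=6 -> no
String 3 '()((()))()()()()()(())((()())())(()())': depth seq [1 0 1 2 3 2 1 0 1 0 1 0 1 0 1 0 1 0 1 2 1 0 1 2 3 2 3 2 1 2 1 0 1 2 1 2 1 0]
  -> pairs=19 depth=3 groups=10 -> no
String 4 '()(()()()()()())(())(()(()()(())())())()': depth seq [1 0 1 2 1 2 1 2 1 2 1 2 1 2 1 0 1 2 1 0 1 2 1 2 3 2 3 2 3 4 3 2 3 2 1 2 1 0 1 0]
  -> pairs=20 depth=4 groups=5 -> no
String 5 '((((((((((())))))))))()()())()()()()()': depth seq [1 2 3 4 5 6 7 8 9 10 11 10 9 8 7 6 5 4 3 2 1 2 1 2 1 2 1 0 1 0 1 0 1 0 1 0 1 0]
  -> pairs=19 depth=11 groups=6 -> yes
String 6 '()((())()(()()()(()()(()()))(()))()())()': depth seq [1 0 1 2 3 2 1 2 1 2 3 2 3 2 3 2 3 4 3 4 3 4 5 4 5 4 3 2 3 4 3 2 1 2 1 2 1 0 1 0]
  -> pairs=20 depth=5 groups=3 -> no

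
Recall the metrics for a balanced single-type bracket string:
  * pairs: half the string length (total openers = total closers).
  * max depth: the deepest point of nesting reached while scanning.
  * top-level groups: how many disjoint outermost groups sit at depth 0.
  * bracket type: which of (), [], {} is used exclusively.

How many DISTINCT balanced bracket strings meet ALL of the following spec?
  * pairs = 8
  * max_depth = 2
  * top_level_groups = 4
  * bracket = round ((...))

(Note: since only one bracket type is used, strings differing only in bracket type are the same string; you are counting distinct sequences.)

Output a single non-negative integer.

Spec: pairs=8 depth=2 groups=4
Count(depth <= 2) = 35
Count(depth <= 1) = 0
Count(depth == 2) = 35 - 0 = 35

Answer: 35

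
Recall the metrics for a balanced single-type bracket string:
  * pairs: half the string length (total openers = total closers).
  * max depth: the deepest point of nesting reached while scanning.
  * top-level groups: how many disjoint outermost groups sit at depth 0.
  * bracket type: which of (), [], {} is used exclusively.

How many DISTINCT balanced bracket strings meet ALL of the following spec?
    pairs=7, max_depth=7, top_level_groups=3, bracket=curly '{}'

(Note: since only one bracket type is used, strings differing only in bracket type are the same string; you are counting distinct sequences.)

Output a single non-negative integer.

Answer: 0

Derivation:
Spec: pairs=7 depth=7 groups=3
Count(depth <= 7) = 90
Count(depth <= 6) = 90
Count(depth == 7) = 90 - 90 = 0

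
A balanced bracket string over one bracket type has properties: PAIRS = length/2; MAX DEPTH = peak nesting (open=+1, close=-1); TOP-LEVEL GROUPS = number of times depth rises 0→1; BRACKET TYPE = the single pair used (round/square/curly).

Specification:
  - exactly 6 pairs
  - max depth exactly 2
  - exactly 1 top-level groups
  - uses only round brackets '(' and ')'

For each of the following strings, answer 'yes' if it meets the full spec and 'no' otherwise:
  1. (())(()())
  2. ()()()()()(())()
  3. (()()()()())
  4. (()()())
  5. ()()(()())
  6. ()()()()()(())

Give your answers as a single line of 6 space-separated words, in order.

Answer: no no yes no no no

Derivation:
String 1 '(())(()())': depth seq [1 2 1 0 1 2 1 2 1 0]
  -> pairs=5 depth=2 groups=2 -> no
String 2 '()()()()()(())()': depth seq [1 0 1 0 1 0 1 0 1 0 1 2 1 0 1 0]
  -> pairs=8 depth=2 groups=7 -> no
String 3 '(()()()()())': depth seq [1 2 1 2 1 2 1 2 1 2 1 0]
  -> pairs=6 depth=2 groups=1 -> yes
String 4 '(()()())': depth seq [1 2 1 2 1 2 1 0]
  -> pairs=4 depth=2 groups=1 -> no
String 5 '()()(()())': depth seq [1 0 1 0 1 2 1 2 1 0]
  -> pairs=5 depth=2 groups=3 -> no
String 6 '()()()()()(())': depth seq [1 0 1 0 1 0 1 0 1 0 1 2 1 0]
  -> pairs=7 depth=2 groups=6 -> no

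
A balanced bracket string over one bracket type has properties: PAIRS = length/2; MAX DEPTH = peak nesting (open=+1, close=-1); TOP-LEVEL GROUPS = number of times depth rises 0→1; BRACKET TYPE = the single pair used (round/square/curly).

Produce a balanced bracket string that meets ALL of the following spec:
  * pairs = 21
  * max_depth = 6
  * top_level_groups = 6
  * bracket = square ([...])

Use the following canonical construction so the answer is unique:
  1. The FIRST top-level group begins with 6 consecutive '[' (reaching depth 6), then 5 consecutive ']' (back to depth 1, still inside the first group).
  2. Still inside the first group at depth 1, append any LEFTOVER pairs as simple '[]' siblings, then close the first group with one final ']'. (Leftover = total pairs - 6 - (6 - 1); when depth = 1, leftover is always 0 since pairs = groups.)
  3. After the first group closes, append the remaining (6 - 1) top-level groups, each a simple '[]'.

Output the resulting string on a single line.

Spec: pairs=21 depth=6 groups=6
Leftover pairs = 21 - 6 - (6-1) = 10
First group: deep chain of depth 6 + 10 sibling pairs
Remaining 5 groups: simple '[]' each

Answer: [[[[[[]]]]][][][][][][][][][][]][][][][][]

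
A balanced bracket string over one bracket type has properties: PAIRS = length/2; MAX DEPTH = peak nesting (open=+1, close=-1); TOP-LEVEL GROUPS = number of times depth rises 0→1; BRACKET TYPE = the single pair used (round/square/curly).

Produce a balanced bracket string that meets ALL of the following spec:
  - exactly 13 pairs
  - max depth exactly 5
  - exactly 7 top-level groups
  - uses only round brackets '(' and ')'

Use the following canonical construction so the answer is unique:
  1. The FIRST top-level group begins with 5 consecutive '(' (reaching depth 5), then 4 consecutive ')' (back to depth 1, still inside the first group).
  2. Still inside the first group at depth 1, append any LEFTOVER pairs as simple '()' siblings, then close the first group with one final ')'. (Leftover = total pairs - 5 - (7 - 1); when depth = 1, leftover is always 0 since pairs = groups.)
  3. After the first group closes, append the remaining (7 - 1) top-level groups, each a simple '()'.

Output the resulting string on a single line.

Spec: pairs=13 depth=5 groups=7
Leftover pairs = 13 - 5 - (7-1) = 2
First group: deep chain of depth 5 + 2 sibling pairs
Remaining 6 groups: simple '()' each

Answer: ((((())))()())()()()()()()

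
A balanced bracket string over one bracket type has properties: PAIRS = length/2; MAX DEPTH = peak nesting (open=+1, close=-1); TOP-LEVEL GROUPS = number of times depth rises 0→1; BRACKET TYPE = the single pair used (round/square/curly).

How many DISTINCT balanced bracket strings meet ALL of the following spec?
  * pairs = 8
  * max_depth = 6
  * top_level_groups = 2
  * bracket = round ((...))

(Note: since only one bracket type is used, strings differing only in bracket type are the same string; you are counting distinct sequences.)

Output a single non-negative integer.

Spec: pairs=8 depth=6 groups=2
Count(depth <= 6) = 427
Count(depth <= 5) = 407
Count(depth == 6) = 427 - 407 = 20

Answer: 20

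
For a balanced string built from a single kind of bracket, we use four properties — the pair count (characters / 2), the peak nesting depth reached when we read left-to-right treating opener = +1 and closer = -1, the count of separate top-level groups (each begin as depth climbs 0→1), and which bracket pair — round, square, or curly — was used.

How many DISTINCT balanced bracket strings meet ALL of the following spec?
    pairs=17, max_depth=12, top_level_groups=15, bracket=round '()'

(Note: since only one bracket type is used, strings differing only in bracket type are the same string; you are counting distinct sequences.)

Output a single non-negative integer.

Spec: pairs=17 depth=12 groups=15
Count(depth <= 12) = 135
Count(depth <= 11) = 135
Count(depth == 12) = 135 - 135 = 0

Answer: 0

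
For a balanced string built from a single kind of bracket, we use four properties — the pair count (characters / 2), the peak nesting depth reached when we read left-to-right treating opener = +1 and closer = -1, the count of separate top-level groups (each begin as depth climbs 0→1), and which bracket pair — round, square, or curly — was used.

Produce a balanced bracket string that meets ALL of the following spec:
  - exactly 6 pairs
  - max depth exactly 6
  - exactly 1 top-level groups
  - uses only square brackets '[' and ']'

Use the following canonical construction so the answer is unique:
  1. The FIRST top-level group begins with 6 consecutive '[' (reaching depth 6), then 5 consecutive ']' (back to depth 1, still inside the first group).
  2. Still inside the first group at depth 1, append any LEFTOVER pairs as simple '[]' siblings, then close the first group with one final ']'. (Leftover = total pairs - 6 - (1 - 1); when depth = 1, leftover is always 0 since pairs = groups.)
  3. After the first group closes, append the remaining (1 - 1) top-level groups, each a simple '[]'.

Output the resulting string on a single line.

Spec: pairs=6 depth=6 groups=1
Leftover pairs = 6 - 6 - (1-1) = 0
First group: deep chain of depth 6 + 0 sibling pairs
Remaining 0 groups: simple '[]' each

Answer: [[[[[[]]]]]]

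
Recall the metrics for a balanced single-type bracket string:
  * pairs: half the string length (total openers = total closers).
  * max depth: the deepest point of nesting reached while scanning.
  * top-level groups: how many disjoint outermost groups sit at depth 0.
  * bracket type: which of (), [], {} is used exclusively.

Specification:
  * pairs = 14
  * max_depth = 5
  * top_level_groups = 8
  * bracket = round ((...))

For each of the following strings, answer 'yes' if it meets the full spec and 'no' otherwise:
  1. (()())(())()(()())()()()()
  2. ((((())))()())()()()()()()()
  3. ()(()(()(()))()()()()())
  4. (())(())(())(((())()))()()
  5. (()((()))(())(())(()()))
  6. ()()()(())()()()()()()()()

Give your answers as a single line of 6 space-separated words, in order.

String 1 '(()())(())()(()())()()()()': depth seq [1 2 1 2 1 0 1 2 1 0 1 0 1 2 1 2 1 0 1 0 1 0 1 0 1 0]
  -> pairs=13 depth=2 groups=8 -> no
String 2 '((((())))()())()()()()()()()': depth seq [1 2 3 4 5 4 3 2 1 2 1 2 1 0 1 0 1 0 1 0 1 0 1 0 1 0 1 0]
  -> pairs=14 depth=5 groups=8 -> yes
String 3 '()(()(()(()))()()()()())': depth seq [1 0 1 2 1 2 3 2 3 4 3 2 1 2 1 2 1 2 1 2 1 2 1 0]
  -> pairs=12 depth=4 groups=2 -> no
String 4 '(())(())(())(((())()))()()': depth seq [1 2 1 0 1 2 1 0 1 2 1 0 1 2 3 4 3 2 3 2 1 0 1 0 1 0]
  -> pairs=13 depth=4 groups=6 -> no
String 5 '(()((()))(())(())(()()))': depth seq [1 2 1 2 3 4 3 2 1 2 3 2 1 2 3 2 1 2 3 2 3 2 1 0]
  -> pairs=12 depth=4 groups=1 -> no
String 6 '()()()(())()()()()()()()()': depth seq [1 0 1 0 1 0 1 2 1 0 1 0 1 0 1 0 1 0 1 0 1 0 1 0 1 0]
  -> pairs=13 depth=2 groups=12 -> no

Answer: no yes no no no no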